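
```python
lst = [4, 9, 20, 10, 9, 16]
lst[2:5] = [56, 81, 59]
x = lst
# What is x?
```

lst starts as [4, 9, 20, 10, 9, 16] (length 6). The slice lst[2:5] covers indices [2, 3, 4] with values [20, 10, 9]. Replacing that slice with [56, 81, 59] (same length) produces [4, 9, 56, 81, 59, 16].

[4, 9, 56, 81, 59, 16]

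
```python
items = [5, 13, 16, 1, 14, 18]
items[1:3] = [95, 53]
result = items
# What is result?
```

items starts as [5, 13, 16, 1, 14, 18] (length 6). The slice items[1:3] covers indices [1, 2] with values [13, 16]. Replacing that slice with [95, 53] (same length) produces [5, 95, 53, 1, 14, 18].

[5, 95, 53, 1, 14, 18]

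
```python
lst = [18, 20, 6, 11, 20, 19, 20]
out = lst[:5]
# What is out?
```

lst has length 7. The slice lst[:5] selects indices [0, 1, 2, 3, 4] (0->18, 1->20, 2->6, 3->11, 4->20), giving [18, 20, 6, 11, 20].

[18, 20, 6, 11, 20]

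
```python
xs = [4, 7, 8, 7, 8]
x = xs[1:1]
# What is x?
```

xs has length 5. The slice xs[1:1] resolves to an empty index range, so the result is [].

[]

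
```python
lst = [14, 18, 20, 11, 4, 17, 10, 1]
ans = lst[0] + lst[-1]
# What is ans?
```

lst has length 8. lst[0] = 14.
lst has length 8. Negative index -1 maps to positive index 8 + (-1) = 7. lst[7] = 1.
Sum: 14 + 1 = 15.

15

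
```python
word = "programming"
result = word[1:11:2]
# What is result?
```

word has length 11. The slice word[1:11:2] selects indices [1, 3, 5, 7, 9] (1->'r', 3->'g', 5->'a', 7->'m', 9->'n'), giving 'rgamn'.

'rgamn'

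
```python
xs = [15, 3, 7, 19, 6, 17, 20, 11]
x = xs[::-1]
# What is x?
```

xs has length 8. The slice xs[::-1] selects indices [7, 6, 5, 4, 3, 2, 1, 0] (7->11, 6->20, 5->17, 4->6, 3->19, 2->7, 1->3, 0->15), giving [11, 20, 17, 6, 19, 7, 3, 15].

[11, 20, 17, 6, 19, 7, 3, 15]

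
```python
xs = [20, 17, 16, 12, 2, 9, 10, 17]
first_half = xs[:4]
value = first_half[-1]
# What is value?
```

xs has length 8. The slice xs[:4] selects indices [0, 1, 2, 3] (0->20, 1->17, 2->16, 3->12), giving [20, 17, 16, 12]. So first_half = [20, 17, 16, 12]. Then first_half[-1] = 12.

12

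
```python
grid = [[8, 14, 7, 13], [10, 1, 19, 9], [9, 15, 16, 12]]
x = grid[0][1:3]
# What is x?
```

grid[0] = [8, 14, 7, 13]. grid[0] has length 4. The slice grid[0][1:3] selects indices [1, 2] (1->14, 2->7), giving [14, 7].

[14, 7]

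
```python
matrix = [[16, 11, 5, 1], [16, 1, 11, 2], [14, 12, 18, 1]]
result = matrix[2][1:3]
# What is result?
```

matrix[2] = [14, 12, 18, 1]. matrix[2] has length 4. The slice matrix[2][1:3] selects indices [1, 2] (1->12, 2->18), giving [12, 18].

[12, 18]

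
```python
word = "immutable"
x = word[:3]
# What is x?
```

word has length 9. The slice word[:3] selects indices [0, 1, 2] (0->'i', 1->'m', 2->'m'), giving 'imm'.

'imm'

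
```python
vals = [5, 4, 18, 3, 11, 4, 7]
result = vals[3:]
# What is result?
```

vals has length 7. The slice vals[3:] selects indices [3, 4, 5, 6] (3->3, 4->11, 5->4, 6->7), giving [3, 11, 4, 7].

[3, 11, 4, 7]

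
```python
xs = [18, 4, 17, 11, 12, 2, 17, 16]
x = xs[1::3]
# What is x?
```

xs has length 8. The slice xs[1::3] selects indices [1, 4, 7] (1->4, 4->12, 7->16), giving [4, 12, 16].

[4, 12, 16]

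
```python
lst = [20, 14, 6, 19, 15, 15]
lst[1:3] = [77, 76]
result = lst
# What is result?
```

lst starts as [20, 14, 6, 19, 15, 15] (length 6). The slice lst[1:3] covers indices [1, 2] with values [14, 6]. Replacing that slice with [77, 76] (same length) produces [20, 77, 76, 19, 15, 15].

[20, 77, 76, 19, 15, 15]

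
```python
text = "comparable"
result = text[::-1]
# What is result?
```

text has length 10. The slice text[::-1] selects indices [9, 8, 7, 6, 5, 4, 3, 2, 1, 0] (9->'e', 8->'l', 7->'b', 6->'a', 5->'r', 4->'a', 3->'p', 2->'m', 1->'o', 0->'c'), giving 'elbarapmoc'.

'elbarapmoc'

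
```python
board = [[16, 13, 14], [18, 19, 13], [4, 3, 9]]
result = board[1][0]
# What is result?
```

board[1] = [18, 19, 13]. Taking column 0 of that row yields 18.

18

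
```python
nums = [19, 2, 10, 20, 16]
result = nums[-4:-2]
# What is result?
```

nums has length 5. The slice nums[-4:-2] selects indices [1, 2] (1->2, 2->10), giving [2, 10].

[2, 10]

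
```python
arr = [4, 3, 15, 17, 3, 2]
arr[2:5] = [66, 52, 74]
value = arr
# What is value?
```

arr starts as [4, 3, 15, 17, 3, 2] (length 6). The slice arr[2:5] covers indices [2, 3, 4] with values [15, 17, 3]. Replacing that slice with [66, 52, 74] (same length) produces [4, 3, 66, 52, 74, 2].

[4, 3, 66, 52, 74, 2]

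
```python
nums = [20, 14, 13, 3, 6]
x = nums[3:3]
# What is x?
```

nums has length 5. The slice nums[3:3] resolves to an empty index range, so the result is [].

[]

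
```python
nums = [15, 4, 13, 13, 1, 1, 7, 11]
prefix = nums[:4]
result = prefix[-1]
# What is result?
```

nums has length 8. The slice nums[:4] selects indices [0, 1, 2, 3] (0->15, 1->4, 2->13, 3->13), giving [15, 4, 13, 13]. So prefix = [15, 4, 13, 13]. Then prefix[-1] = 13.

13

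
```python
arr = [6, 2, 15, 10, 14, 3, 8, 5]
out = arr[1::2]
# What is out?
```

arr has length 8. The slice arr[1::2] selects indices [1, 3, 5, 7] (1->2, 3->10, 5->3, 7->5), giving [2, 10, 3, 5].

[2, 10, 3, 5]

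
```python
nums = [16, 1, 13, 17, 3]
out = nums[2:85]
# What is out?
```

nums has length 5. The slice nums[2:85] selects indices [2, 3, 4] (2->13, 3->17, 4->3), giving [13, 17, 3].

[13, 17, 3]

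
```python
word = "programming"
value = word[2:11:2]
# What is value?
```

word has length 11. The slice word[2:11:2] selects indices [2, 4, 6, 8, 10] (2->'o', 4->'r', 6->'m', 8->'i', 10->'g'), giving 'ormig'.

'ormig'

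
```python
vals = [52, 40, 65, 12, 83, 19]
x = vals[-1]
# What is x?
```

vals has length 6. Negative index -1 maps to positive index 6 + (-1) = 5. vals[5] = 19.

19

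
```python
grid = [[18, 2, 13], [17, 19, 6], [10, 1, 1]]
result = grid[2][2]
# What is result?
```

grid[2] = [10, 1, 1]. Taking column 2 of that row yields 1.

1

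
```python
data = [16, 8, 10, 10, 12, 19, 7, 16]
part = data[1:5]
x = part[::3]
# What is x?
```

data has length 8. The slice data[1:5] selects indices [1, 2, 3, 4] (1->8, 2->10, 3->10, 4->12), giving [8, 10, 10, 12]. So part = [8, 10, 10, 12]. part has length 4. The slice part[::3] selects indices [0, 3] (0->8, 3->12), giving [8, 12].

[8, 12]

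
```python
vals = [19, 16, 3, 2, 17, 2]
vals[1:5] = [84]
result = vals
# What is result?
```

vals starts as [19, 16, 3, 2, 17, 2] (length 6). The slice vals[1:5] covers indices [1, 2, 3, 4] with values [16, 3, 2, 17]. Replacing that slice with [84] (different length) produces [19, 84, 2].

[19, 84, 2]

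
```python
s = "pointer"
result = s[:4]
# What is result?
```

s has length 7. The slice s[:4] selects indices [0, 1, 2, 3] (0->'p', 1->'o', 2->'i', 3->'n'), giving 'poin'.

'poin'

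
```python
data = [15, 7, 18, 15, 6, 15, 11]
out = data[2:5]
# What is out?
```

data has length 7. The slice data[2:5] selects indices [2, 3, 4] (2->18, 3->15, 4->6), giving [18, 15, 6].

[18, 15, 6]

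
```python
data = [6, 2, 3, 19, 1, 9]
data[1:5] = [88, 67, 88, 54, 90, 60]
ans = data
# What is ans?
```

data starts as [6, 2, 3, 19, 1, 9] (length 6). The slice data[1:5] covers indices [1, 2, 3, 4] with values [2, 3, 19, 1]. Replacing that slice with [88, 67, 88, 54, 90, 60] (different length) produces [6, 88, 67, 88, 54, 90, 60, 9].

[6, 88, 67, 88, 54, 90, 60, 9]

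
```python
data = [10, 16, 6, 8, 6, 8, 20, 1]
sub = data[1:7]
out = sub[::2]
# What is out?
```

data has length 8. The slice data[1:7] selects indices [1, 2, 3, 4, 5, 6] (1->16, 2->6, 3->8, 4->6, 5->8, 6->20), giving [16, 6, 8, 6, 8, 20]. So sub = [16, 6, 8, 6, 8, 20]. sub has length 6. The slice sub[::2] selects indices [0, 2, 4] (0->16, 2->8, 4->8), giving [16, 8, 8].

[16, 8, 8]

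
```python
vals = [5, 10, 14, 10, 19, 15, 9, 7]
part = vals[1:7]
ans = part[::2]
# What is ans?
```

vals has length 8. The slice vals[1:7] selects indices [1, 2, 3, 4, 5, 6] (1->10, 2->14, 3->10, 4->19, 5->15, 6->9), giving [10, 14, 10, 19, 15, 9]. So part = [10, 14, 10, 19, 15, 9]. part has length 6. The slice part[::2] selects indices [0, 2, 4] (0->10, 2->10, 4->15), giving [10, 10, 15].

[10, 10, 15]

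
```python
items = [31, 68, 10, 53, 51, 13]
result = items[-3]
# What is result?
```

items has length 6. Negative index -3 maps to positive index 6 + (-3) = 3. items[3] = 53.

53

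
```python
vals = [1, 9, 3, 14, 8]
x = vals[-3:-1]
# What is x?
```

vals has length 5. The slice vals[-3:-1] selects indices [2, 3] (2->3, 3->14), giving [3, 14].

[3, 14]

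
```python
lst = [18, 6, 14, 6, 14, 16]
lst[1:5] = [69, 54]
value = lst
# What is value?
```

lst starts as [18, 6, 14, 6, 14, 16] (length 6). The slice lst[1:5] covers indices [1, 2, 3, 4] with values [6, 14, 6, 14]. Replacing that slice with [69, 54] (different length) produces [18, 69, 54, 16].

[18, 69, 54, 16]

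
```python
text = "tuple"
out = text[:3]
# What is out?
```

text has length 5. The slice text[:3] selects indices [0, 1, 2] (0->'t', 1->'u', 2->'p'), giving 'tup'.

'tup'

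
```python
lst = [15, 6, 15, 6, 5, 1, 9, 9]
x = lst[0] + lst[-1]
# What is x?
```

lst has length 8. lst[0] = 15.
lst has length 8. Negative index -1 maps to positive index 8 + (-1) = 7. lst[7] = 9.
Sum: 15 + 9 = 24.

24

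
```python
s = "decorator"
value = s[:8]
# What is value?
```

s has length 9. The slice s[:8] selects indices [0, 1, 2, 3, 4, 5, 6, 7] (0->'d', 1->'e', 2->'c', 3->'o', 4->'r', 5->'a', 6->'t', 7->'o'), giving 'decorato'.

'decorato'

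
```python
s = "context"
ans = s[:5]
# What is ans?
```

s has length 7. The slice s[:5] selects indices [0, 1, 2, 3, 4] (0->'c', 1->'o', 2->'n', 3->'t', 4->'e'), giving 'conte'.

'conte'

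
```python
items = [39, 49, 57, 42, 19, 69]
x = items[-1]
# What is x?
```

items has length 6. Negative index -1 maps to positive index 6 + (-1) = 5. items[5] = 69.

69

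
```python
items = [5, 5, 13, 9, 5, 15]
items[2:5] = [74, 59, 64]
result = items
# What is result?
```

items starts as [5, 5, 13, 9, 5, 15] (length 6). The slice items[2:5] covers indices [2, 3, 4] with values [13, 9, 5]. Replacing that slice with [74, 59, 64] (same length) produces [5, 5, 74, 59, 64, 15].

[5, 5, 74, 59, 64, 15]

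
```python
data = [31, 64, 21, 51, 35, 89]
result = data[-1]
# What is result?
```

data has length 6. Negative index -1 maps to positive index 6 + (-1) = 5. data[5] = 89.

89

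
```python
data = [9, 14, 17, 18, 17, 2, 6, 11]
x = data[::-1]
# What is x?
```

data has length 8. The slice data[::-1] selects indices [7, 6, 5, 4, 3, 2, 1, 0] (7->11, 6->6, 5->2, 4->17, 3->18, 2->17, 1->14, 0->9), giving [11, 6, 2, 17, 18, 17, 14, 9].

[11, 6, 2, 17, 18, 17, 14, 9]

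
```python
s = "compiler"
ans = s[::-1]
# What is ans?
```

s has length 8. The slice s[::-1] selects indices [7, 6, 5, 4, 3, 2, 1, 0] (7->'r', 6->'e', 5->'l', 4->'i', 3->'p', 2->'m', 1->'o', 0->'c'), giving 'relipmoc'.

'relipmoc'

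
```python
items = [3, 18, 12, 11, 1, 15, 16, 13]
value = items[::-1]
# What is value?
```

items has length 8. The slice items[::-1] selects indices [7, 6, 5, 4, 3, 2, 1, 0] (7->13, 6->16, 5->15, 4->1, 3->11, 2->12, 1->18, 0->3), giving [13, 16, 15, 1, 11, 12, 18, 3].

[13, 16, 15, 1, 11, 12, 18, 3]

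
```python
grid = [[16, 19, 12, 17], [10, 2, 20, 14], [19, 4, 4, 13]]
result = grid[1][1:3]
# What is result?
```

grid[1] = [10, 2, 20, 14]. grid[1] has length 4. The slice grid[1][1:3] selects indices [1, 2] (1->2, 2->20), giving [2, 20].

[2, 20]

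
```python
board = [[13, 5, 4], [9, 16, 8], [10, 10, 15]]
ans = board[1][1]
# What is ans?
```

board[1] = [9, 16, 8]. Taking column 1 of that row yields 16.

16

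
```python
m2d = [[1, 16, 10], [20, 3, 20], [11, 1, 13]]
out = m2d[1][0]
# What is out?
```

m2d[1] = [20, 3, 20]. Taking column 0 of that row yields 20.

20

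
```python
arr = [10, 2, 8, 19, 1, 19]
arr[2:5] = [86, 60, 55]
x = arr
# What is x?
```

arr starts as [10, 2, 8, 19, 1, 19] (length 6). The slice arr[2:5] covers indices [2, 3, 4] with values [8, 19, 1]. Replacing that slice with [86, 60, 55] (same length) produces [10, 2, 86, 60, 55, 19].

[10, 2, 86, 60, 55, 19]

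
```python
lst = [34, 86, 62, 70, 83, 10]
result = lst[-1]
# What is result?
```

lst has length 6. Negative index -1 maps to positive index 6 + (-1) = 5. lst[5] = 10.

10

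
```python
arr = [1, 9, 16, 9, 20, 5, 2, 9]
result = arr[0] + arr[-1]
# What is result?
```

arr has length 8. arr[0] = 1.
arr has length 8. Negative index -1 maps to positive index 8 + (-1) = 7. arr[7] = 9.
Sum: 1 + 9 = 10.

10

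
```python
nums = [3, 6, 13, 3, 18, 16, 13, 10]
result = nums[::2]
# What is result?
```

nums has length 8. The slice nums[::2] selects indices [0, 2, 4, 6] (0->3, 2->13, 4->18, 6->13), giving [3, 13, 18, 13].

[3, 13, 18, 13]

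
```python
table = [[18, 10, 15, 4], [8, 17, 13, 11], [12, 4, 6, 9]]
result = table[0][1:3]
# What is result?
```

table[0] = [18, 10, 15, 4]. table[0] has length 4. The slice table[0][1:3] selects indices [1, 2] (1->10, 2->15), giving [10, 15].

[10, 15]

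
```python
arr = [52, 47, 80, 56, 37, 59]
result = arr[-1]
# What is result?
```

arr has length 6. Negative index -1 maps to positive index 6 + (-1) = 5. arr[5] = 59.

59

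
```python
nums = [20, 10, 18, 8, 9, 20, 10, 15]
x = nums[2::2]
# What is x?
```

nums has length 8. The slice nums[2::2] selects indices [2, 4, 6] (2->18, 4->9, 6->10), giving [18, 9, 10].

[18, 9, 10]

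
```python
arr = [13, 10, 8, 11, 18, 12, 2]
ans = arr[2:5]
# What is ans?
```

arr has length 7. The slice arr[2:5] selects indices [2, 3, 4] (2->8, 3->11, 4->18), giving [8, 11, 18].

[8, 11, 18]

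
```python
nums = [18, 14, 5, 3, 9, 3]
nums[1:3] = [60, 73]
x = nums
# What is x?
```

nums starts as [18, 14, 5, 3, 9, 3] (length 6). The slice nums[1:3] covers indices [1, 2] with values [14, 5]. Replacing that slice with [60, 73] (same length) produces [18, 60, 73, 3, 9, 3].

[18, 60, 73, 3, 9, 3]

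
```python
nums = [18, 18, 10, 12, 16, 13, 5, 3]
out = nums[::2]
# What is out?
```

nums has length 8. The slice nums[::2] selects indices [0, 2, 4, 6] (0->18, 2->10, 4->16, 6->5), giving [18, 10, 16, 5].

[18, 10, 16, 5]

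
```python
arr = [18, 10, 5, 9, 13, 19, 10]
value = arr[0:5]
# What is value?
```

arr has length 7. The slice arr[0:5] selects indices [0, 1, 2, 3, 4] (0->18, 1->10, 2->5, 3->9, 4->13), giving [18, 10, 5, 9, 13].

[18, 10, 5, 9, 13]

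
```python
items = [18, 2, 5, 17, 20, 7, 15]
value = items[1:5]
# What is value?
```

items has length 7. The slice items[1:5] selects indices [1, 2, 3, 4] (1->2, 2->5, 3->17, 4->20), giving [2, 5, 17, 20].

[2, 5, 17, 20]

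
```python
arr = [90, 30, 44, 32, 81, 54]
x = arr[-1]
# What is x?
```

arr has length 6. Negative index -1 maps to positive index 6 + (-1) = 5. arr[5] = 54.

54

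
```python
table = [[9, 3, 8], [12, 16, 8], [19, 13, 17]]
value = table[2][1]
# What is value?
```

table[2] = [19, 13, 17]. Taking column 1 of that row yields 13.

13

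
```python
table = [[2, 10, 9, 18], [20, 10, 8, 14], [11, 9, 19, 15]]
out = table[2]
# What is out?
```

table has 3 rows. Row 2 is [11, 9, 19, 15].

[11, 9, 19, 15]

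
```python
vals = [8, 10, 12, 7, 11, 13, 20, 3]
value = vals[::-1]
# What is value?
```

vals has length 8. The slice vals[::-1] selects indices [7, 6, 5, 4, 3, 2, 1, 0] (7->3, 6->20, 5->13, 4->11, 3->7, 2->12, 1->10, 0->8), giving [3, 20, 13, 11, 7, 12, 10, 8].

[3, 20, 13, 11, 7, 12, 10, 8]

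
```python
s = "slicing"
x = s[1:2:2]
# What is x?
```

s has length 7. The slice s[1:2:2] selects indices [1] (1->'l'), giving 'l'.

'l'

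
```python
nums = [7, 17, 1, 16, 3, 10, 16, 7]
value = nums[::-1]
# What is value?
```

nums has length 8. The slice nums[::-1] selects indices [7, 6, 5, 4, 3, 2, 1, 0] (7->7, 6->16, 5->10, 4->3, 3->16, 2->1, 1->17, 0->7), giving [7, 16, 10, 3, 16, 1, 17, 7].

[7, 16, 10, 3, 16, 1, 17, 7]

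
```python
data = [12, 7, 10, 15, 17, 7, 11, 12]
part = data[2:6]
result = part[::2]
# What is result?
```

data has length 8. The slice data[2:6] selects indices [2, 3, 4, 5] (2->10, 3->15, 4->17, 5->7), giving [10, 15, 17, 7]. So part = [10, 15, 17, 7]. part has length 4. The slice part[::2] selects indices [0, 2] (0->10, 2->17), giving [10, 17].

[10, 17]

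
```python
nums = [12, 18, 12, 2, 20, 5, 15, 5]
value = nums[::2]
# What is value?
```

nums has length 8. The slice nums[::2] selects indices [0, 2, 4, 6] (0->12, 2->12, 4->20, 6->15), giving [12, 12, 20, 15].

[12, 12, 20, 15]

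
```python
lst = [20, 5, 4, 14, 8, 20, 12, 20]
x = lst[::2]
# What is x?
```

lst has length 8. The slice lst[::2] selects indices [0, 2, 4, 6] (0->20, 2->4, 4->8, 6->12), giving [20, 4, 8, 12].

[20, 4, 8, 12]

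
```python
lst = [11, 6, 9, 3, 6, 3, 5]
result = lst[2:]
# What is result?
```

lst has length 7. The slice lst[2:] selects indices [2, 3, 4, 5, 6] (2->9, 3->3, 4->6, 5->3, 6->5), giving [9, 3, 6, 3, 5].

[9, 3, 6, 3, 5]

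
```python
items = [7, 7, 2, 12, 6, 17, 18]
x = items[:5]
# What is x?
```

items has length 7. The slice items[:5] selects indices [0, 1, 2, 3, 4] (0->7, 1->7, 2->2, 3->12, 4->6), giving [7, 7, 2, 12, 6].

[7, 7, 2, 12, 6]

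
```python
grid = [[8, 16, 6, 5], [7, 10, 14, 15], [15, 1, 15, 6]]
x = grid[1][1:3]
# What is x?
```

grid[1] = [7, 10, 14, 15]. grid[1] has length 4. The slice grid[1][1:3] selects indices [1, 2] (1->10, 2->14), giving [10, 14].

[10, 14]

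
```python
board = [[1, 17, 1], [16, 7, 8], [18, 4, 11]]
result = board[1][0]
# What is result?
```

board[1] = [16, 7, 8]. Taking column 0 of that row yields 16.

16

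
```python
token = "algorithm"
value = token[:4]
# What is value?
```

token has length 9. The slice token[:4] selects indices [0, 1, 2, 3] (0->'a', 1->'l', 2->'g', 3->'o'), giving 'algo'.

'algo'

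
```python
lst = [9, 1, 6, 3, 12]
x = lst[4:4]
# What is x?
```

lst has length 5. The slice lst[4:4] resolves to an empty index range, so the result is [].

[]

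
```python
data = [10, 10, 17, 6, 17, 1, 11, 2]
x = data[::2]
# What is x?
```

data has length 8. The slice data[::2] selects indices [0, 2, 4, 6] (0->10, 2->17, 4->17, 6->11), giving [10, 17, 17, 11].

[10, 17, 17, 11]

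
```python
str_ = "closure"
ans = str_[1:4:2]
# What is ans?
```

str_ has length 7. The slice str_[1:4:2] selects indices [1, 3] (1->'l', 3->'s'), giving 'ls'.

'ls'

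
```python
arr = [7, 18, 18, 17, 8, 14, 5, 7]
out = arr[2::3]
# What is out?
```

arr has length 8. The slice arr[2::3] selects indices [2, 5] (2->18, 5->14), giving [18, 14].

[18, 14]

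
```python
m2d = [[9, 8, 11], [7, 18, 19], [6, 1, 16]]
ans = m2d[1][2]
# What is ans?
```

m2d[1] = [7, 18, 19]. Taking column 2 of that row yields 19.

19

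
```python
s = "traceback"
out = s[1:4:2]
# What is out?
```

s has length 9. The slice s[1:4:2] selects indices [1, 3] (1->'r', 3->'c'), giving 'rc'.

'rc'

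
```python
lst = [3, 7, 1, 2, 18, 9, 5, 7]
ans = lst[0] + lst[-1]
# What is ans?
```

lst has length 8. lst[0] = 3.
lst has length 8. Negative index -1 maps to positive index 8 + (-1) = 7. lst[7] = 7.
Sum: 3 + 7 = 10.

10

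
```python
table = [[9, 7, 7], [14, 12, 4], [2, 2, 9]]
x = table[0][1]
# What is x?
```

table[0] = [9, 7, 7]. Taking column 1 of that row yields 7.

7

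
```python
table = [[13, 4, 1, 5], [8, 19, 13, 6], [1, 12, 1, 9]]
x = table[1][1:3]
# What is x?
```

table[1] = [8, 19, 13, 6]. table[1] has length 4. The slice table[1][1:3] selects indices [1, 2] (1->19, 2->13), giving [19, 13].

[19, 13]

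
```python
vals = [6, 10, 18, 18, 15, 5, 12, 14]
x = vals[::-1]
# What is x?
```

vals has length 8. The slice vals[::-1] selects indices [7, 6, 5, 4, 3, 2, 1, 0] (7->14, 6->12, 5->5, 4->15, 3->18, 2->18, 1->10, 0->6), giving [14, 12, 5, 15, 18, 18, 10, 6].

[14, 12, 5, 15, 18, 18, 10, 6]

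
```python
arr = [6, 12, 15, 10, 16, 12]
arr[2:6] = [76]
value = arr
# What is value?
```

arr starts as [6, 12, 15, 10, 16, 12] (length 6). The slice arr[2:6] covers indices [2, 3, 4, 5] with values [15, 10, 16, 12]. Replacing that slice with [76] (different length) produces [6, 12, 76].

[6, 12, 76]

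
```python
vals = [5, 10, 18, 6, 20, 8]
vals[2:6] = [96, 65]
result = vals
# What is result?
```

vals starts as [5, 10, 18, 6, 20, 8] (length 6). The slice vals[2:6] covers indices [2, 3, 4, 5] with values [18, 6, 20, 8]. Replacing that slice with [96, 65] (different length) produces [5, 10, 96, 65].

[5, 10, 96, 65]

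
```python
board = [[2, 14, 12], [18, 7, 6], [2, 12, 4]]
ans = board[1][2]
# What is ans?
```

board[1] = [18, 7, 6]. Taking column 2 of that row yields 6.

6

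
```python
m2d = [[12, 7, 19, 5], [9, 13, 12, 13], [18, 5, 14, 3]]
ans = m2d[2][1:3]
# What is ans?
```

m2d[2] = [18, 5, 14, 3]. m2d[2] has length 4. The slice m2d[2][1:3] selects indices [1, 2] (1->5, 2->14), giving [5, 14].

[5, 14]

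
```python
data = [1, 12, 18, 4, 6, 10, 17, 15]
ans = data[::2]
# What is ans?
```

data has length 8. The slice data[::2] selects indices [0, 2, 4, 6] (0->1, 2->18, 4->6, 6->17), giving [1, 18, 6, 17].

[1, 18, 6, 17]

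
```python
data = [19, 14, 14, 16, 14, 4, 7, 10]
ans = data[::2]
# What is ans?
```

data has length 8. The slice data[::2] selects indices [0, 2, 4, 6] (0->19, 2->14, 4->14, 6->7), giving [19, 14, 14, 7].

[19, 14, 14, 7]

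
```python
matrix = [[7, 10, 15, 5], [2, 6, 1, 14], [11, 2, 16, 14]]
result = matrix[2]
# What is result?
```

matrix has 3 rows. Row 2 is [11, 2, 16, 14].

[11, 2, 16, 14]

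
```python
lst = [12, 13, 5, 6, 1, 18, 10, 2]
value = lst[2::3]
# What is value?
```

lst has length 8. The slice lst[2::3] selects indices [2, 5] (2->5, 5->18), giving [5, 18].

[5, 18]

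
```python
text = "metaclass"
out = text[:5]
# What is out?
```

text has length 9. The slice text[:5] selects indices [0, 1, 2, 3, 4] (0->'m', 1->'e', 2->'t', 3->'a', 4->'c'), giving 'metac'.

'metac'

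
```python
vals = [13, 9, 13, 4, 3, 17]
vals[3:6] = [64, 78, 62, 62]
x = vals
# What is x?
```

vals starts as [13, 9, 13, 4, 3, 17] (length 6). The slice vals[3:6] covers indices [3, 4, 5] with values [4, 3, 17]. Replacing that slice with [64, 78, 62, 62] (different length) produces [13, 9, 13, 64, 78, 62, 62].

[13, 9, 13, 64, 78, 62, 62]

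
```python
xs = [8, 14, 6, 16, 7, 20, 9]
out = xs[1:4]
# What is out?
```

xs has length 7. The slice xs[1:4] selects indices [1, 2, 3] (1->14, 2->6, 3->16), giving [14, 6, 16].

[14, 6, 16]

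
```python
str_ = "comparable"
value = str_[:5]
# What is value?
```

str_ has length 10. The slice str_[:5] selects indices [0, 1, 2, 3, 4] (0->'c', 1->'o', 2->'m', 3->'p', 4->'a'), giving 'compa'.

'compa'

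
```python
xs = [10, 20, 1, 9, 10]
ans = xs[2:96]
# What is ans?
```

xs has length 5. The slice xs[2:96] selects indices [2, 3, 4] (2->1, 3->9, 4->10), giving [1, 9, 10].

[1, 9, 10]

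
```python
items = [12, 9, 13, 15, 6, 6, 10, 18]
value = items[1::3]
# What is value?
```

items has length 8. The slice items[1::3] selects indices [1, 4, 7] (1->9, 4->6, 7->18), giving [9, 6, 18].

[9, 6, 18]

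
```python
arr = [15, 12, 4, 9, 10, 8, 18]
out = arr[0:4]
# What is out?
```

arr has length 7. The slice arr[0:4] selects indices [0, 1, 2, 3] (0->15, 1->12, 2->4, 3->9), giving [15, 12, 4, 9].

[15, 12, 4, 9]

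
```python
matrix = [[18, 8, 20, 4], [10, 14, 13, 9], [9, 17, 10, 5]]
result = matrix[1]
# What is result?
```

matrix has 3 rows. Row 1 is [10, 14, 13, 9].

[10, 14, 13, 9]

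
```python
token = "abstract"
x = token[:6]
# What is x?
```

token has length 8. The slice token[:6] selects indices [0, 1, 2, 3, 4, 5] (0->'a', 1->'b', 2->'s', 3->'t', 4->'r', 5->'a'), giving 'abstra'.

'abstra'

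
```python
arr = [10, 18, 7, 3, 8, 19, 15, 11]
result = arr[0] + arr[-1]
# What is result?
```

arr has length 8. arr[0] = 10.
arr has length 8. Negative index -1 maps to positive index 8 + (-1) = 7. arr[7] = 11.
Sum: 10 + 11 = 21.

21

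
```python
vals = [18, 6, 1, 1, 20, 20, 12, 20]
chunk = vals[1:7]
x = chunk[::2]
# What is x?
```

vals has length 8. The slice vals[1:7] selects indices [1, 2, 3, 4, 5, 6] (1->6, 2->1, 3->1, 4->20, 5->20, 6->12), giving [6, 1, 1, 20, 20, 12]. So chunk = [6, 1, 1, 20, 20, 12]. chunk has length 6. The slice chunk[::2] selects indices [0, 2, 4] (0->6, 2->1, 4->20), giving [6, 1, 20].

[6, 1, 20]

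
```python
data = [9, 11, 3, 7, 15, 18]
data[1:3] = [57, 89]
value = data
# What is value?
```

data starts as [9, 11, 3, 7, 15, 18] (length 6). The slice data[1:3] covers indices [1, 2] with values [11, 3]. Replacing that slice with [57, 89] (same length) produces [9, 57, 89, 7, 15, 18].

[9, 57, 89, 7, 15, 18]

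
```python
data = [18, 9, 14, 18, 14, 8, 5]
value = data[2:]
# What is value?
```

data has length 7. The slice data[2:] selects indices [2, 3, 4, 5, 6] (2->14, 3->18, 4->14, 5->8, 6->5), giving [14, 18, 14, 8, 5].

[14, 18, 14, 8, 5]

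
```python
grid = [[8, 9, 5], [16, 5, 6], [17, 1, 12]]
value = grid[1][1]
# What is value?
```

grid[1] = [16, 5, 6]. Taking column 1 of that row yields 5.

5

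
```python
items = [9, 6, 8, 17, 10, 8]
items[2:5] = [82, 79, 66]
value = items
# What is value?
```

items starts as [9, 6, 8, 17, 10, 8] (length 6). The slice items[2:5] covers indices [2, 3, 4] with values [8, 17, 10]. Replacing that slice with [82, 79, 66] (same length) produces [9, 6, 82, 79, 66, 8].

[9, 6, 82, 79, 66, 8]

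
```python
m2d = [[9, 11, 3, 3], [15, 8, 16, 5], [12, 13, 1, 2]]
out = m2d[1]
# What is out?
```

m2d has 3 rows. Row 1 is [15, 8, 16, 5].

[15, 8, 16, 5]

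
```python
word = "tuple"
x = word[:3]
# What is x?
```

word has length 5. The slice word[:3] selects indices [0, 1, 2] (0->'t', 1->'u', 2->'p'), giving 'tup'.

'tup'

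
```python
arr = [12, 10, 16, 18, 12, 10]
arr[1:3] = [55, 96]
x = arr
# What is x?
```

arr starts as [12, 10, 16, 18, 12, 10] (length 6). The slice arr[1:3] covers indices [1, 2] with values [10, 16]. Replacing that slice with [55, 96] (same length) produces [12, 55, 96, 18, 12, 10].

[12, 55, 96, 18, 12, 10]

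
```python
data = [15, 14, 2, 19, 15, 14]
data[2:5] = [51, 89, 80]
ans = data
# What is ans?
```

data starts as [15, 14, 2, 19, 15, 14] (length 6). The slice data[2:5] covers indices [2, 3, 4] with values [2, 19, 15]. Replacing that slice with [51, 89, 80] (same length) produces [15, 14, 51, 89, 80, 14].

[15, 14, 51, 89, 80, 14]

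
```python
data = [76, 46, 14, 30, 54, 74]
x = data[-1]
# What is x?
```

data has length 6. Negative index -1 maps to positive index 6 + (-1) = 5. data[5] = 74.

74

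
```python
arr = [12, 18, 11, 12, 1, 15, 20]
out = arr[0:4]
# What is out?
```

arr has length 7. The slice arr[0:4] selects indices [0, 1, 2, 3] (0->12, 1->18, 2->11, 3->12), giving [12, 18, 11, 12].

[12, 18, 11, 12]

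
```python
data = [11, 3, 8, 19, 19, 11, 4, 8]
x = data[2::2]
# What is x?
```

data has length 8. The slice data[2::2] selects indices [2, 4, 6] (2->8, 4->19, 6->4), giving [8, 19, 4].

[8, 19, 4]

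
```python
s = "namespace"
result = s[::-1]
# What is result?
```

s has length 9. The slice s[::-1] selects indices [8, 7, 6, 5, 4, 3, 2, 1, 0] (8->'e', 7->'c', 6->'a', 5->'p', 4->'s', 3->'e', 2->'m', 1->'a', 0->'n'), giving 'ecapseman'.

'ecapseman'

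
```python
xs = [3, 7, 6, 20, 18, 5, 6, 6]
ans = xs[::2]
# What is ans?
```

xs has length 8. The slice xs[::2] selects indices [0, 2, 4, 6] (0->3, 2->6, 4->18, 6->6), giving [3, 6, 18, 6].

[3, 6, 18, 6]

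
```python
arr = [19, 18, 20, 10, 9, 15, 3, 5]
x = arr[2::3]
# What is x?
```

arr has length 8. The slice arr[2::3] selects indices [2, 5] (2->20, 5->15), giving [20, 15].

[20, 15]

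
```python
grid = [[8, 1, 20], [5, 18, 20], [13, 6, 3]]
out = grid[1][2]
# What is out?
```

grid[1] = [5, 18, 20]. Taking column 2 of that row yields 20.

20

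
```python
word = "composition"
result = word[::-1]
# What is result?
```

word has length 11. The slice word[::-1] selects indices [10, 9, 8, 7, 6, 5, 4, 3, 2, 1, 0] (10->'n', 9->'o', 8->'i', 7->'t', 6->'i', 5->'s', 4->'o', 3->'p', 2->'m', 1->'o', 0->'c'), giving 'noitisopmoc'.

'noitisopmoc'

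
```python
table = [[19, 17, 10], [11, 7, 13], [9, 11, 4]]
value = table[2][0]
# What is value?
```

table[2] = [9, 11, 4]. Taking column 0 of that row yields 9.

9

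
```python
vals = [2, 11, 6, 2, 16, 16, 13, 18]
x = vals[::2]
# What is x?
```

vals has length 8. The slice vals[::2] selects indices [0, 2, 4, 6] (0->2, 2->6, 4->16, 6->13), giving [2, 6, 16, 13].

[2, 6, 16, 13]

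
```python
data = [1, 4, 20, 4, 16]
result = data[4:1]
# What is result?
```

data has length 5. The slice data[4:1] resolves to an empty index range, so the result is [].

[]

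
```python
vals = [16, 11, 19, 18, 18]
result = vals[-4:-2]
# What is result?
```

vals has length 5. The slice vals[-4:-2] selects indices [1, 2] (1->11, 2->19), giving [11, 19].

[11, 19]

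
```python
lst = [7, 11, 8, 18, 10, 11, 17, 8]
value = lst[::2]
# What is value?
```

lst has length 8. The slice lst[::2] selects indices [0, 2, 4, 6] (0->7, 2->8, 4->10, 6->17), giving [7, 8, 10, 17].

[7, 8, 10, 17]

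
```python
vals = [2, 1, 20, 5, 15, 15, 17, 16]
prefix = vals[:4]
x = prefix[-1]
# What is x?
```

vals has length 8. The slice vals[:4] selects indices [0, 1, 2, 3] (0->2, 1->1, 2->20, 3->5), giving [2, 1, 20, 5]. So prefix = [2, 1, 20, 5]. Then prefix[-1] = 5.

5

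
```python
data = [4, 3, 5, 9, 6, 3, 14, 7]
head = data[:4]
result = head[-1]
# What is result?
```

data has length 8. The slice data[:4] selects indices [0, 1, 2, 3] (0->4, 1->3, 2->5, 3->9), giving [4, 3, 5, 9]. So head = [4, 3, 5, 9]. Then head[-1] = 9.

9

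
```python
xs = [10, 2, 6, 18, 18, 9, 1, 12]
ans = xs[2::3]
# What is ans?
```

xs has length 8. The slice xs[2::3] selects indices [2, 5] (2->6, 5->9), giving [6, 9].

[6, 9]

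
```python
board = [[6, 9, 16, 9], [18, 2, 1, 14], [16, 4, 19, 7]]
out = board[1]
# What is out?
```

board has 3 rows. Row 1 is [18, 2, 1, 14].

[18, 2, 1, 14]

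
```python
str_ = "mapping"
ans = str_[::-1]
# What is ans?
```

str_ has length 7. The slice str_[::-1] selects indices [6, 5, 4, 3, 2, 1, 0] (6->'g', 5->'n', 4->'i', 3->'p', 2->'p', 1->'a', 0->'m'), giving 'gnippam'.

'gnippam'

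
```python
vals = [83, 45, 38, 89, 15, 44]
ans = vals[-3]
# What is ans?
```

vals has length 6. Negative index -3 maps to positive index 6 + (-3) = 3. vals[3] = 89.

89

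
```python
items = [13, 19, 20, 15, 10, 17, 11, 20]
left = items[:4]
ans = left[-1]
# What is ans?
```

items has length 8. The slice items[:4] selects indices [0, 1, 2, 3] (0->13, 1->19, 2->20, 3->15), giving [13, 19, 20, 15]. So left = [13, 19, 20, 15]. Then left[-1] = 15.

15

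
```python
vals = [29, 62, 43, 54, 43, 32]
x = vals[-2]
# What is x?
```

vals has length 6. Negative index -2 maps to positive index 6 + (-2) = 4. vals[4] = 43.

43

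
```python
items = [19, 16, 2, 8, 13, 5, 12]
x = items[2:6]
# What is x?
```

items has length 7. The slice items[2:6] selects indices [2, 3, 4, 5] (2->2, 3->8, 4->13, 5->5), giving [2, 8, 13, 5].

[2, 8, 13, 5]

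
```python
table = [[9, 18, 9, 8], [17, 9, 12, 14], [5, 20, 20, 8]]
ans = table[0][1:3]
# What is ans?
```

table[0] = [9, 18, 9, 8]. table[0] has length 4. The slice table[0][1:3] selects indices [1, 2] (1->18, 2->9), giving [18, 9].

[18, 9]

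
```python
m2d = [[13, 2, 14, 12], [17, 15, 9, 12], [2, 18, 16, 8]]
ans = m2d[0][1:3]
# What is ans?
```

m2d[0] = [13, 2, 14, 12]. m2d[0] has length 4. The slice m2d[0][1:3] selects indices [1, 2] (1->2, 2->14), giving [2, 14].

[2, 14]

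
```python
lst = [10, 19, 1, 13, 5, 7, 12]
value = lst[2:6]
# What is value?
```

lst has length 7. The slice lst[2:6] selects indices [2, 3, 4, 5] (2->1, 3->13, 4->5, 5->7), giving [1, 13, 5, 7].

[1, 13, 5, 7]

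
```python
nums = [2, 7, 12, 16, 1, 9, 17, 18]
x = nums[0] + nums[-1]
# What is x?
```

nums has length 8. nums[0] = 2.
nums has length 8. Negative index -1 maps to positive index 8 + (-1) = 7. nums[7] = 18.
Sum: 2 + 18 = 20.

20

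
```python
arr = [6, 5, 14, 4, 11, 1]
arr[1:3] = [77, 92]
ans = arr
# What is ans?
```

arr starts as [6, 5, 14, 4, 11, 1] (length 6). The slice arr[1:3] covers indices [1, 2] with values [5, 14]. Replacing that slice with [77, 92] (same length) produces [6, 77, 92, 4, 11, 1].

[6, 77, 92, 4, 11, 1]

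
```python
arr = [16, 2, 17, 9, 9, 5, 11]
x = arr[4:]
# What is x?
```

arr has length 7. The slice arr[4:] selects indices [4, 5, 6] (4->9, 5->5, 6->11), giving [9, 5, 11].

[9, 5, 11]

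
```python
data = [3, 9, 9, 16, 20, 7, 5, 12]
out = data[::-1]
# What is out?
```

data has length 8. The slice data[::-1] selects indices [7, 6, 5, 4, 3, 2, 1, 0] (7->12, 6->5, 5->7, 4->20, 3->16, 2->9, 1->9, 0->3), giving [12, 5, 7, 20, 16, 9, 9, 3].

[12, 5, 7, 20, 16, 9, 9, 3]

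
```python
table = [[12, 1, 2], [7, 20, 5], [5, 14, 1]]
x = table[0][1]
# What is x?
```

table[0] = [12, 1, 2]. Taking column 1 of that row yields 1.

1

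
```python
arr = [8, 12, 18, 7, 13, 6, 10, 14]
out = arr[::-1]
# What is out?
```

arr has length 8. The slice arr[::-1] selects indices [7, 6, 5, 4, 3, 2, 1, 0] (7->14, 6->10, 5->6, 4->13, 3->7, 2->18, 1->12, 0->8), giving [14, 10, 6, 13, 7, 18, 12, 8].

[14, 10, 6, 13, 7, 18, 12, 8]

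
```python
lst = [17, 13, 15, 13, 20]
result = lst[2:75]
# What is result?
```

lst has length 5. The slice lst[2:75] selects indices [2, 3, 4] (2->15, 3->13, 4->20), giving [15, 13, 20].

[15, 13, 20]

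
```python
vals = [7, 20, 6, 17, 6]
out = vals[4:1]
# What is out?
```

vals has length 5. The slice vals[4:1] resolves to an empty index range, so the result is [].

[]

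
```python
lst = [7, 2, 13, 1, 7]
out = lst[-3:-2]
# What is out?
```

lst has length 5. The slice lst[-3:-2] selects indices [2] (2->13), giving [13].

[13]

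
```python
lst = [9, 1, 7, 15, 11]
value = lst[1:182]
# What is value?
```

lst has length 5. The slice lst[1:182] selects indices [1, 2, 3, 4] (1->1, 2->7, 3->15, 4->11), giving [1, 7, 15, 11].

[1, 7, 15, 11]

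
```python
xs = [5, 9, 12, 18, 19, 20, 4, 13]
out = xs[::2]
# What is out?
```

xs has length 8. The slice xs[::2] selects indices [0, 2, 4, 6] (0->5, 2->12, 4->19, 6->4), giving [5, 12, 19, 4].

[5, 12, 19, 4]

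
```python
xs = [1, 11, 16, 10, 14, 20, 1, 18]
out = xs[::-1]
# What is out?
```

xs has length 8. The slice xs[::-1] selects indices [7, 6, 5, 4, 3, 2, 1, 0] (7->18, 6->1, 5->20, 4->14, 3->10, 2->16, 1->11, 0->1), giving [18, 1, 20, 14, 10, 16, 11, 1].

[18, 1, 20, 14, 10, 16, 11, 1]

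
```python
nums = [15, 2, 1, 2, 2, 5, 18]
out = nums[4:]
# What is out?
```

nums has length 7. The slice nums[4:] selects indices [4, 5, 6] (4->2, 5->5, 6->18), giving [2, 5, 18].

[2, 5, 18]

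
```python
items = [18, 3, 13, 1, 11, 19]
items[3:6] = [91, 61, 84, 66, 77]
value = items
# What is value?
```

items starts as [18, 3, 13, 1, 11, 19] (length 6). The slice items[3:6] covers indices [3, 4, 5] with values [1, 11, 19]. Replacing that slice with [91, 61, 84, 66, 77] (different length) produces [18, 3, 13, 91, 61, 84, 66, 77].

[18, 3, 13, 91, 61, 84, 66, 77]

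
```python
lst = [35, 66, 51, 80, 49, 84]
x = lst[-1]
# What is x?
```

lst has length 6. Negative index -1 maps to positive index 6 + (-1) = 5. lst[5] = 84.

84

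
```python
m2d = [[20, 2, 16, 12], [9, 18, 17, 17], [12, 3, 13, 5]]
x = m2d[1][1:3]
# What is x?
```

m2d[1] = [9, 18, 17, 17]. m2d[1] has length 4. The slice m2d[1][1:3] selects indices [1, 2] (1->18, 2->17), giving [18, 17].

[18, 17]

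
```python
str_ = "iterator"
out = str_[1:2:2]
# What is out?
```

str_ has length 8. The slice str_[1:2:2] selects indices [1] (1->'t'), giving 't'.

't'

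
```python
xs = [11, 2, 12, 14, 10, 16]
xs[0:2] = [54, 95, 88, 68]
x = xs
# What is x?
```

xs starts as [11, 2, 12, 14, 10, 16] (length 6). The slice xs[0:2] covers indices [0, 1] with values [11, 2]. Replacing that slice with [54, 95, 88, 68] (different length) produces [54, 95, 88, 68, 12, 14, 10, 16].

[54, 95, 88, 68, 12, 14, 10, 16]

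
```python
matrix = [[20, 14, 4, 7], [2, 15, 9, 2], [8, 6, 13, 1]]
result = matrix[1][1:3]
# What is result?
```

matrix[1] = [2, 15, 9, 2]. matrix[1] has length 4. The slice matrix[1][1:3] selects indices [1, 2] (1->15, 2->9), giving [15, 9].

[15, 9]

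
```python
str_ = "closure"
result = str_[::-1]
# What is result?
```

str_ has length 7. The slice str_[::-1] selects indices [6, 5, 4, 3, 2, 1, 0] (6->'e', 5->'r', 4->'u', 3->'s', 2->'o', 1->'l', 0->'c'), giving 'erusolc'.

'erusolc'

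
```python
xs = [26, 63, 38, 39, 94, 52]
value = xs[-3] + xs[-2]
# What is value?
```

xs has length 6. Negative index -3 maps to positive index 6 + (-3) = 3. xs[3] = 39.
xs has length 6. Negative index -2 maps to positive index 6 + (-2) = 4. xs[4] = 94.
Sum: 39 + 94 = 133.

133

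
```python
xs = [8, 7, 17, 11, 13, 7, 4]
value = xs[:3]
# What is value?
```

xs has length 7. The slice xs[:3] selects indices [0, 1, 2] (0->8, 1->7, 2->17), giving [8, 7, 17].

[8, 7, 17]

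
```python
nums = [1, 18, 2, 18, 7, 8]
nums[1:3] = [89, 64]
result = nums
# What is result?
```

nums starts as [1, 18, 2, 18, 7, 8] (length 6). The slice nums[1:3] covers indices [1, 2] with values [18, 2]. Replacing that slice with [89, 64] (same length) produces [1, 89, 64, 18, 7, 8].

[1, 89, 64, 18, 7, 8]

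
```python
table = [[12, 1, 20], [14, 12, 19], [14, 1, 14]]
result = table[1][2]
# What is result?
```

table[1] = [14, 12, 19]. Taking column 2 of that row yields 19.

19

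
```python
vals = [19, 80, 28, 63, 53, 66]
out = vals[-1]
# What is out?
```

vals has length 6. Negative index -1 maps to positive index 6 + (-1) = 5. vals[5] = 66.

66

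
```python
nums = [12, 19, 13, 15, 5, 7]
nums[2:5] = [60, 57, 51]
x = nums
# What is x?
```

nums starts as [12, 19, 13, 15, 5, 7] (length 6). The slice nums[2:5] covers indices [2, 3, 4] with values [13, 15, 5]. Replacing that slice with [60, 57, 51] (same length) produces [12, 19, 60, 57, 51, 7].

[12, 19, 60, 57, 51, 7]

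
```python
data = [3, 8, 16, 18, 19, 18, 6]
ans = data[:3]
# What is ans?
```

data has length 7. The slice data[:3] selects indices [0, 1, 2] (0->3, 1->8, 2->16), giving [3, 8, 16].

[3, 8, 16]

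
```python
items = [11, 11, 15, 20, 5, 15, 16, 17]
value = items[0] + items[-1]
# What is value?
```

items has length 8. items[0] = 11.
items has length 8. Negative index -1 maps to positive index 8 + (-1) = 7. items[7] = 17.
Sum: 11 + 17 = 28.

28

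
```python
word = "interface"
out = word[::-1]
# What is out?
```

word has length 9. The slice word[::-1] selects indices [8, 7, 6, 5, 4, 3, 2, 1, 0] (8->'e', 7->'c', 6->'a', 5->'f', 4->'r', 3->'e', 2->'t', 1->'n', 0->'i'), giving 'ecafretni'.

'ecafretni'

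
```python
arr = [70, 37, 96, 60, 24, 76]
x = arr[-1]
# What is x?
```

arr has length 6. Negative index -1 maps to positive index 6 + (-1) = 5. arr[5] = 76.

76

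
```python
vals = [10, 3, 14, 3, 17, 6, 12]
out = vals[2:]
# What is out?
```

vals has length 7. The slice vals[2:] selects indices [2, 3, 4, 5, 6] (2->14, 3->3, 4->17, 5->6, 6->12), giving [14, 3, 17, 6, 12].

[14, 3, 17, 6, 12]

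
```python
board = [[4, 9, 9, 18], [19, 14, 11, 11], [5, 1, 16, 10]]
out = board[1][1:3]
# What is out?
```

board[1] = [19, 14, 11, 11]. board[1] has length 4. The slice board[1][1:3] selects indices [1, 2] (1->14, 2->11), giving [14, 11].

[14, 11]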